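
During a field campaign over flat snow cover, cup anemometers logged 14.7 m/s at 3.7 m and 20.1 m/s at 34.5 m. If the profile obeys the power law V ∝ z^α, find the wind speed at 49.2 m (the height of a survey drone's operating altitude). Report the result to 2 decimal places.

21.13 m/s

First find α: α = ln(V₂/V₁)/ln(z₂/z₁) = ln(20.1/14.7)/ln(34.5/3.7) = 0.31287/2.23263 = 0.1401
Extrapolate from 34.5 m to 49.2 m: V₃ = 20.1 × (49.2/34.5)^0.1401 = 20.1 × 1.0510 = 21.1250 m/s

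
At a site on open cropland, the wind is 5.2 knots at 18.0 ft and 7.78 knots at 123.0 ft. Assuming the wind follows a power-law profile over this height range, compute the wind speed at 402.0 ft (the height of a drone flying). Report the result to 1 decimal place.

First find α: α = ln(V₂/V₁)/ln(z₂/z₁) = ln(7.78/5.2)/ln(123.0/18.0) = 0.40290/1.92181 = 0.2096
Extrapolate from 123.0 ft to 402.0 ft: V₃ = 7.78 × (402.0/123.0)^0.2096 = 7.78 × 1.2818 = 9.9725 knots

10.0 knots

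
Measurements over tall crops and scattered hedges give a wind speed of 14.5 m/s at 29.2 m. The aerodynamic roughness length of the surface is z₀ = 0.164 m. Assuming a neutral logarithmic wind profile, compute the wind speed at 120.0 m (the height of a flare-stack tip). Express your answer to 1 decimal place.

Log law: V(z) ∝ ln(z/z₀), so V₂/V₁ = ln(z₂/z₀) / ln(z₁/z₀).
ln(120.0/0.164) = 6.5954, ln(29.2/0.164) = 5.1821
V₂ = 14.5 × 6.5954/5.1821 = 14.5 × 1.2727 = 18.4546 m/s

18.5 m/s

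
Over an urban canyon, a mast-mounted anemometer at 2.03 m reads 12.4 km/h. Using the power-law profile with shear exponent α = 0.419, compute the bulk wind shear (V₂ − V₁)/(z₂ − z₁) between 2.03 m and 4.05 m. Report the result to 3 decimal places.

2.060 km/h/m

Power law: V₂ = V₁ · (z₂/z₁)^α = 12.4 × (1.9951)^0.419 = 16.5617 km/h
ΔV/Δz = (16.5617 − 12.4)/(4.05 − 2.03) = 4.1617/2.0200 = 2.06024 km/h/m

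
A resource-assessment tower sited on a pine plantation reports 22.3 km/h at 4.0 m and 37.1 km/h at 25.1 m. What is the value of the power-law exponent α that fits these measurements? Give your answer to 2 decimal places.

α ≈ 0.28

Power law: V₂/V₁ = (z₂/z₁)^α ⇒ α = ln(V₂/V₁) / ln(z₂/z₁)
α = ln(37.1/22.3) / ln(25.1/4.0) = ln(1.6637) / ln(6.2750)
  = 0.50903 / 1.83657 = 0.27716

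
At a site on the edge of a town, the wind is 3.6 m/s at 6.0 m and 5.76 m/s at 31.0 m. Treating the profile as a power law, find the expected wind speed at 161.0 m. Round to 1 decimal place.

First find α: α = ln(V₂/V₁)/ln(z₂/z₁) = ln(5.76/3.6)/ln(31.0/6.0) = 0.47000/1.64223 = 0.2862
Extrapolate from 31.0 m to 161.0 m: V₃ = 5.76 × (161.0/31.0)^0.2862 = 5.76 × 1.6024 = 9.2297 m/s

9.2 m/s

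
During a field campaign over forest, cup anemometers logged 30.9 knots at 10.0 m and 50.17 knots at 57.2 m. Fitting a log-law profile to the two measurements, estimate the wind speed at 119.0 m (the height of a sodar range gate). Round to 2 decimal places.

58.26 knots

Log law: V ∝ ln(z/z₀). From the pair, with r = V₁/V₂ = 0.61591,
ln z₀ = (ln z₁ − r·ln z₂)/(1 − r) = (2.3026 − 0.61591×4.0466)/0.38409 = -0.4939 → z₀ = 0.6102 m
V₃ = V₁ · ln(z₃/z₀)/ln(z₁/z₀) = 30.9 × 5.2730/2.7965 = 58.2645 knots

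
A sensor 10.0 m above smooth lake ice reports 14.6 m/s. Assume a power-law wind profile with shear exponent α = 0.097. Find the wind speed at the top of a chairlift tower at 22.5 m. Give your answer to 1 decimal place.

15.8 m/s

Power-law profile: V₂ = V₁ · (z₂/z₁)^α
V₂ = 14.6 × (22.5/10.0)^0.097 = 14.6 × (2.2500)^0.097
    = 14.6 × 1.0818 = 15.7948 m/s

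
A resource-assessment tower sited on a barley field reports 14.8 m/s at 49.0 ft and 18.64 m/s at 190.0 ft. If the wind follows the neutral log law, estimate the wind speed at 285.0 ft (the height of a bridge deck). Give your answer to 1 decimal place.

19.8 m/s

Log law: V ∝ ln(z/z₀). From the pair, with r = V₁/V₂ = 0.79399,
ln z₀ = (ln z₁ − r·ln z₂)/(1 − r) = (3.8918 − 0.79399×5.2470)/0.20601 = -1.3314 → z₀ = 0.2641 ft
V₃ = V₁ · ln(z₃/z₀)/ln(z₁/z₀) = 14.8 × 6.9839/5.2232 = 19.7889 m/s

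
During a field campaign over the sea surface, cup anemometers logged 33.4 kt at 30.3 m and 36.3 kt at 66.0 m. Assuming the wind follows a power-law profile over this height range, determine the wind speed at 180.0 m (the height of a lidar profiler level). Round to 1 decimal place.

First find α: α = ln(V₂/V₁)/ln(z₂/z₁) = ln(36.3/33.4)/ln(66.0/30.3) = 0.08326/0.77851 = 0.1070
Extrapolate from 66.0 m to 180.0 m: V₃ = 36.3 × (180.0/66.0)^0.1070 = 36.3 × 1.1133 = 40.4118 kt

40.4 kt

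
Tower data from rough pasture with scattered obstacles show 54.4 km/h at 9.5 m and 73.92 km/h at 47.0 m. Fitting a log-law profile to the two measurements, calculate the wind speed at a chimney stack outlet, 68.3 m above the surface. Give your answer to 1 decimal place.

Log law: V ∝ ln(z/z₀). From the pair, with r = V₁/V₂ = 0.73593,
ln z₀ = (ln z₁ − r·ln z₂)/(1 − r) = (2.2513 − 0.73593×3.8501)/0.26407 = -2.2045 → z₀ = 0.1103 m
V₃ = V₁ · ln(z₃/z₀)/ln(z₁/z₀) = 54.4 × 6.4284/4.4558 = 78.4832 km/h

78.5 km/h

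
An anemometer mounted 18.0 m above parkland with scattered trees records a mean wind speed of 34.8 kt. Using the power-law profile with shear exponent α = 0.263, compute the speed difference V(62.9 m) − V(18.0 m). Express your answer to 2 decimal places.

13.56 kt

Power law: V₂ = V₁ · (z₂/z₁)^α = 34.8 × (3.4944)^0.263 = 48.3602 kt
ΔV = 48.3602 − 34.8 = 13.5602 kt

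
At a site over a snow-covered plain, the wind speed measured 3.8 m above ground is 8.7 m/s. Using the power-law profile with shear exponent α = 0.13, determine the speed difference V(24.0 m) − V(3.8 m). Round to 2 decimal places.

2.36 m/s

Power law: V₂ = V₁ · (z₂/z₁)^α = 8.7 × (6.3158)^0.13 = 11.0554 m/s
ΔV = 11.0554 − 8.7 = 2.3554 m/s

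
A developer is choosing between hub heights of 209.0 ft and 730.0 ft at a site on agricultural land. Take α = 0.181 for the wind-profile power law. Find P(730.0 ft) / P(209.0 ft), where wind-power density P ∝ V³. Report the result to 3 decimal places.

Speed ratio: V_B/V_A = (z_B/z_A)^α = (730.0/209.0)^0.181 = (3.4928)^0.181 = 1.25405
Power-density ratio: P_B/P_A = (V_B/V_A)³ = (1.25405)³ = 1.97217

1.972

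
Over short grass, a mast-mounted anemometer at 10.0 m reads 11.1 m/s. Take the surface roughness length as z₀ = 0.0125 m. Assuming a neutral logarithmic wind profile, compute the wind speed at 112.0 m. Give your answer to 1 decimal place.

Log law: V(z) ∝ ln(z/z₀), so V₂/V₁ = ln(z₂/z₀) / ln(z₁/z₀).
ln(112.0/0.0125) = 9.1005, ln(10.0/0.0125) = 6.6846
V₂ = 11.1 × 9.1005/6.6846 = 11.1 × 1.3614 = 15.1117 m/s

15.1 m/s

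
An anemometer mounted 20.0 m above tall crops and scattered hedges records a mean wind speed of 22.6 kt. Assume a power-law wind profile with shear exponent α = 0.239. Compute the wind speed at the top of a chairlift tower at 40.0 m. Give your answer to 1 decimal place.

26.7 kt

Power-law profile: V₂ = V₁ · (z₂/z₁)^α
V₂ = 22.6 × (40.0/20.0)^0.239 = 22.6 × (2.0000)^0.239
    = 22.6 × 1.1802 = 26.6719 kt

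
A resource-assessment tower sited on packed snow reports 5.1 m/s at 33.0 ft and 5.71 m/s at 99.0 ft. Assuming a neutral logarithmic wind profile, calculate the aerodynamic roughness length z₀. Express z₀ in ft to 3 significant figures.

z₀ ≈ 0.00338 ft

Log law: V(z) ∝ ln(z/z₀). With r = V₁/V₂ = 5.1/5.71 = 0.89317,
r · ln(z₂/z₀) = ln(z₁/z₀) ⇒ ln z₀ = (ln z₁ − r·ln z₂)/(1 − r)
ln z₀ = (3.49651 − 0.89317×4.59512) / 0.10683 = -5.6886
z₀ = exp(-5.6886) = 0.003384 ft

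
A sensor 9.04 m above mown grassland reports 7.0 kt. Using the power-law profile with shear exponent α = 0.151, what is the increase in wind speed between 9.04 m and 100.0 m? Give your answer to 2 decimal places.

3.06 kt

Power law: V₂ = V₁ · (z₂/z₁)^α = 7.0 × (11.0619)^0.151 = 10.0627 kt
ΔV = 10.0627 − 7.0 = 3.0627 kt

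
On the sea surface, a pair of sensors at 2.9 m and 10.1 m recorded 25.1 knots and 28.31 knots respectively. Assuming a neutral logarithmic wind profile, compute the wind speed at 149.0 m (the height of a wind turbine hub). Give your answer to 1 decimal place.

Log law: V ∝ ln(z/z₀). From the pair, with r = V₁/V₂ = 0.88661,
ln z₀ = (ln z₁ − r·ln z₂)/(1 − r) = (1.0647 − 0.88661×2.3125)/0.11339 = -8.6924 → z₀ = 0.0001679 m
V₃ = V₁ · ln(z₃/z₀)/ln(z₁/z₀) = 25.1 × 13.6964/9.7571 = 35.2336 knots

35.2 knots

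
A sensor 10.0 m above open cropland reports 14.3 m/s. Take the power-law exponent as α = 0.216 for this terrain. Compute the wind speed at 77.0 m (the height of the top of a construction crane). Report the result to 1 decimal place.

22.2 m/s

Power-law profile: V₂ = V₁ · (z₂/z₁)^α
V₂ = 14.3 × (77.0/10.0)^0.216 = 14.3 × (7.7000)^0.216
    = 14.3 × 1.5541 = 22.2238 m/s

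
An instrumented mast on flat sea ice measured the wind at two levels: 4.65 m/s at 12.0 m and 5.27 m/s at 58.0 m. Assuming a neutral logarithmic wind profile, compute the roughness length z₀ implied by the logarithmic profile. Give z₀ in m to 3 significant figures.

Log law: V(z) ∝ ln(z/z₀). With r = V₁/V₂ = 4.65/5.27 = 0.88235,
r · ln(z₂/z₀) = ln(z₁/z₀) ⇒ ln z₀ = (ln z₁ − r·ln z₂)/(1 − r)
ln z₀ = (2.48491 − 0.88235×4.06044) / 0.11765 = -9.3316
z₀ = exp(-9.3316) = 0.00008858 m

z₀ ≈ 0.0000886 m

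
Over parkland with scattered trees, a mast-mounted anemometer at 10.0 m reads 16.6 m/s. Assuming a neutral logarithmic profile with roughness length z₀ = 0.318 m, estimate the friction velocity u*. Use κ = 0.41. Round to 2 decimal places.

u* ≈ 1.97 m/s

Log law: V(z) = (u*/κ) · ln(z/z₀) ⇒ u* = κ · V / ln(z/z₀)
u* = 0.41 × 16.6 / ln(10.0/0.318) = 0.41 × 16.6 / 3.4483
   = 6.8060 / 3.4483 = 1.9737 m/s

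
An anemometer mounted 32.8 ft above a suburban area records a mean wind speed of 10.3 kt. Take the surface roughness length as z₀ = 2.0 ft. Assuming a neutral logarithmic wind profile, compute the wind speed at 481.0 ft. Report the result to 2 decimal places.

Log law: V(z) ∝ ln(z/z₀), so V₂/V₁ = ln(z₂/z₀) / ln(z₁/z₀).
ln(481.0/2.0) = 5.4827, ln(32.8/2.0) = 2.7973
V₂ = 10.3 × 5.4827/2.7973 = 10.3 × 1.9600 = 20.1882 kt

20.19 kt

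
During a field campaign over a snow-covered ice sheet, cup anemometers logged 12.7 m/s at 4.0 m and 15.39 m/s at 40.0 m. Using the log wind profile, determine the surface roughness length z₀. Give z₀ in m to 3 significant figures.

z₀ ≈ 0.0000760 m

Log law: V(z) ∝ ln(z/z₀). With r = V₁/V₂ = 12.7/15.39 = 0.82521,
r · ln(z₂/z₀) = ln(z₁/z₀) ⇒ ln z₀ = (ln z₁ − r·ln z₂)/(1 − r)
ln z₀ = (1.38629 − 0.82521×3.68888) / 0.17479 = -9.4846
z₀ = exp(-9.4846) = 0.00007601 m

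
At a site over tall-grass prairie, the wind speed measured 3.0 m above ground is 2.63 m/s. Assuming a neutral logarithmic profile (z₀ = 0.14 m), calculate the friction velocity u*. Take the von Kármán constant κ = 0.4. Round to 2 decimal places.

Log law: V(z) = (u*/κ) · ln(z/z₀) ⇒ u* = κ · V / ln(z/z₀)
u* = 0.4 × 2.63 / ln(3.0/0.14) = 0.4 × 2.63 / 3.0647
   = 1.0520 / 3.0647 = 0.3433 m/s

u* ≈ 0.34 m/s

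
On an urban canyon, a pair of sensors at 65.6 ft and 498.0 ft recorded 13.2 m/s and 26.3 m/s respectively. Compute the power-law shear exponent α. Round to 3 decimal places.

α ≈ 0.340

Power law: V₂/V₁ = (z₂/z₁)^α ⇒ α = ln(V₂/V₁) / ln(z₂/z₁)
α = ln(26.3/13.2) / ln(498.0/65.6) = ln(1.9924) / ln(7.5915)
  = 0.68935 / 2.02702 = 0.34008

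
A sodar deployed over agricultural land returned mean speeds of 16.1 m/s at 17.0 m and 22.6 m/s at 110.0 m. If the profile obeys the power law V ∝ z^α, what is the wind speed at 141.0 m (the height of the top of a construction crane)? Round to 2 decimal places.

23.64 m/s

First find α: α = ln(V₂/V₁)/ln(z₂/z₁) = ln(22.6/16.1)/ln(110.0/17.0) = 0.33913/1.86727 = 0.1816
Extrapolate from 110.0 m to 141.0 m: V₃ = 22.6 × (141.0/110.0)^0.1816 = 22.6 × 1.0461 = 23.6424 m/s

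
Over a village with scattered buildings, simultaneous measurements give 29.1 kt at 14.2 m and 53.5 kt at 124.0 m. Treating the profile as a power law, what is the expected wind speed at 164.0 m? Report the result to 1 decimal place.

First find α: α = ln(V₂/V₁)/ln(z₂/z₁) = ln(53.5/29.1)/ln(124.0/14.2) = 0.60894/2.16704 = 0.2810
Extrapolate from 124.0 m to 164.0 m: V₃ = 53.5 × (164.0/124.0)^0.2810 = 53.5 × 1.0817 = 57.8727 kt

57.9 kt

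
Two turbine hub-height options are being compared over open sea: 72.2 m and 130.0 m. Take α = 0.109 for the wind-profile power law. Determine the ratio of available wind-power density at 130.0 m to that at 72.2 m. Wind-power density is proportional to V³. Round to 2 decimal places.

1.21

Speed ratio: V_B/V_A = (z_B/z_A)^α = (130.0/72.2)^0.109 = (1.8006)^0.109 = 1.06620
Power-density ratio: P_B/P_A = (V_B/V_A)³ = (1.06620)³ = 1.21204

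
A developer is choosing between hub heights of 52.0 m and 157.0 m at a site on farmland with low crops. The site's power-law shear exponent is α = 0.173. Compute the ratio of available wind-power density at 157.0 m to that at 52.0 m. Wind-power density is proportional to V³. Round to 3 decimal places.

Speed ratio: V_B/V_A = (z_B/z_A)^α = (157.0/52.0)^0.173 = (3.0192)^0.173 = 1.21066
Power-density ratio: P_B/P_A = (V_B/V_A)³ = (1.21066)³ = 1.77446

1.774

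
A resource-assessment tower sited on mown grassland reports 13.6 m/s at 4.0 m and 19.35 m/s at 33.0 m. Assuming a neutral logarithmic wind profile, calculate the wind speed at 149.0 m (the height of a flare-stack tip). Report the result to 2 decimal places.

Log law: V ∝ ln(z/z₀). From the pair, with r = V₁/V₂ = 0.70284,
ln z₀ = (ln z₁ − r·ln z₂)/(1 − r) = (1.3863 − 0.70284×3.4965)/0.29716 = -3.6048 → z₀ = 0.02719 m
V₃ = V₁ · ln(z₃/z₀)/ln(z₁/z₀) = 13.6 × 8.6088/4.9911 = 23.4575 m/s

23.46 m/s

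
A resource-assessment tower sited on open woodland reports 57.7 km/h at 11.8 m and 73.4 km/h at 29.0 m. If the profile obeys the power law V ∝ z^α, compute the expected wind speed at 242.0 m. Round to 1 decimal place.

First find α: α = ln(V₂/V₁)/ln(z₂/z₁) = ln(73.4/57.7)/ln(29.0/11.8) = 0.24067/0.89920 = 0.2676
Extrapolate from 29.0 m to 242.0 m: V₃ = 73.4 × (242.0/29.0)^0.2676 = 73.4 × 1.7645 = 129.5121 km/h

129.5 km/h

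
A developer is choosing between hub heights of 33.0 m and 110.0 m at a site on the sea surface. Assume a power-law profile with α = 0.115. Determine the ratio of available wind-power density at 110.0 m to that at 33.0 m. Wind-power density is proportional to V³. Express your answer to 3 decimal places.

Speed ratio: V_B/V_A = (z_B/z_A)^α = (110.0/33.0)^0.115 = (3.3333)^0.115 = 1.14850
Power-density ratio: P_B/P_A = (V_B/V_A)³ = (1.14850)³ = 1.51493

1.515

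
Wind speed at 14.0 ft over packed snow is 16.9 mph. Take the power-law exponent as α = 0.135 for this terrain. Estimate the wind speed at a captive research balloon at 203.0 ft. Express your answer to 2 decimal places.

Power-law profile: V₂ = V₁ · (z₂/z₁)^α
V₂ = 16.9 × (203.0/14.0)^0.135 = 16.9 × (14.5000)^0.135
    = 16.9 × 1.4348 = 24.2477 mph

24.25 mph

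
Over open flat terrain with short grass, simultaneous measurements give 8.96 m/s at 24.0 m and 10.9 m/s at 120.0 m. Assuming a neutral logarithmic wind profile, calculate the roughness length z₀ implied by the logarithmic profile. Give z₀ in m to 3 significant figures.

z₀ ≈ 0.0142 m

Log law: V(z) ∝ ln(z/z₀). With r = V₁/V₂ = 8.96/10.9 = 0.82202,
r · ln(z₂/z₀) = ln(z₁/z₀) ⇒ ln z₀ = (ln z₁ − r·ln z₂)/(1 − r)
ln z₀ = (3.17805 − 0.82202×4.78749) / 0.17798 = -4.2552
z₀ = exp(-4.2552) = 0.01419 m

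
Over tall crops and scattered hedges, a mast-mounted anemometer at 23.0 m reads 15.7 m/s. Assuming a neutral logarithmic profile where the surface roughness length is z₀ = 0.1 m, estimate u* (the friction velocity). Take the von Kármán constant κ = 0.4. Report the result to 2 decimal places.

u* ≈ 1.15 m/s

Log law: V(z) = (u*/κ) · ln(z/z₀) ⇒ u* = κ · V / ln(z/z₀)
u* = 0.4 × 15.7 / ln(23.0/0.1) = 0.4 × 15.7 / 5.4381
   = 6.2800 / 5.4381 = 1.1548 m/s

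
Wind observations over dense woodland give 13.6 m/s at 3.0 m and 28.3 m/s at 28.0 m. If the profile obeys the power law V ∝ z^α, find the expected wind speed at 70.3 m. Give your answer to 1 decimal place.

38.3 m/s

First find α: α = ln(V₂/V₁)/ln(z₂/z₁) = ln(28.3/13.6)/ln(28.0/3.0) = 0.73279/2.23359 = 0.3281
Extrapolate from 28.0 m to 70.3 m: V₃ = 28.3 × (70.3/28.0)^0.3281 = 28.3 × 1.3526 = 38.2782 m/s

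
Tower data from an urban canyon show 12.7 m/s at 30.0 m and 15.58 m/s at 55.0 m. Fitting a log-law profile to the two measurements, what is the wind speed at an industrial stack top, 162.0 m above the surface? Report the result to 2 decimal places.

20.71 m/s

Log law: V ∝ ln(z/z₀). From the pair, with r = V₁/V₂ = 0.81515,
ln z₀ = (ln z₁ − r·ln z₂)/(1 − r) = (3.4012 − 0.81515×4.0073)/0.18485 = 0.7283 → z₀ = 2.072 m
V₃ = V₁ · ln(z₃/z₀)/ln(z₁/z₀) = 12.7 × 4.3593/2.6729 = 20.7128 m/s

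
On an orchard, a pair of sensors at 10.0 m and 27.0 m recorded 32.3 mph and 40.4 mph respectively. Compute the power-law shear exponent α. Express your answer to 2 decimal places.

Power law: V₂/V₁ = (z₂/z₁)^α ⇒ α = ln(V₂/V₁) / ln(z₂/z₁)
α = ln(40.4/32.3) / ln(27.0/10.0) = ln(1.2508) / ln(2.7000)
  = 0.22376 / 0.99325 = 0.22528

α ≈ 0.23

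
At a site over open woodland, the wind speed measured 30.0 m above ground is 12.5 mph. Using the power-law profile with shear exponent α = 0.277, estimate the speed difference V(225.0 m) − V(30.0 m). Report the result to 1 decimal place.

Power law: V₂ = V₁ · (z₂/z₁)^α = 12.5 × (7.5000)^0.277 = 21.8425 mph
ΔV = 21.8425 − 12.5 = 9.3425 mph

9.3 mph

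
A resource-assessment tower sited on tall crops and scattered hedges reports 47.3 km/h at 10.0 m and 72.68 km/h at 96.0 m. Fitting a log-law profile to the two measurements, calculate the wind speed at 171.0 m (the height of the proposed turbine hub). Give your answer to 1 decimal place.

Log law: V ∝ ln(z/z₀). From the pair, with r = V₁/V₂ = 0.65080,
ln z₀ = (ln z₁ − r·ln z₂)/(1 − r) = (2.3026 − 0.65080×4.5643)/0.34920 = -1.9126 → z₀ = 0.1477 m
V₃ = V₁ · ln(z₃/z₀)/ln(z₁/z₀) = 47.3 × 7.0543/4.2152 = 79.1582 km/h

79.2 km/h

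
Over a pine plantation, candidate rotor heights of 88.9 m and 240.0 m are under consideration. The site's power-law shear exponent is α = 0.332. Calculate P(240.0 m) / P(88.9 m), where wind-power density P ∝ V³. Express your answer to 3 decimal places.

Speed ratio: V_B/V_A = (z_B/z_A)^α = (240.0/88.9)^0.332 = (2.6997)^0.332 = 1.39058
Power-density ratio: P_B/P_A = (V_B/V_A)³ = (1.39058)³ = 2.68896

2.689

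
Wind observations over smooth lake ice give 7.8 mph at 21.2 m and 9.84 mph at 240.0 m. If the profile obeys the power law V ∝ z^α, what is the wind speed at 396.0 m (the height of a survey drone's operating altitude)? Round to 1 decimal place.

First find α: α = ln(V₂/V₁)/ln(z₂/z₁) = ln(9.84/7.8)/ln(240.0/21.2) = 0.23233/2.42664 = 0.0957
Extrapolate from 240.0 m to 396.0 m: V₃ = 9.84 × (396.0/240.0)^0.0957 = 9.84 × 1.0491 = 10.3233 mph

10.3 mph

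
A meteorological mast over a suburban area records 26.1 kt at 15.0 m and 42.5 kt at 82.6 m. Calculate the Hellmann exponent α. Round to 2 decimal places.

Power law: V₂/V₁ = (z₂/z₁)^α ⇒ α = ln(V₂/V₁) / ln(z₂/z₁)
α = ln(42.5/26.1) / ln(82.6/15.0) = ln(1.6284) / ln(5.5067)
  = 0.48757 / 1.70596 = 0.28580

α ≈ 0.29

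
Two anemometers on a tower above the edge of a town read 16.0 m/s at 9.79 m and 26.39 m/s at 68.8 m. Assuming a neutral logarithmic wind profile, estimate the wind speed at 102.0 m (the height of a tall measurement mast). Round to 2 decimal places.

28.49 m/s

Log law: V ∝ ln(z/z₀). From the pair, with r = V₁/V₂ = 0.60629,
ln z₀ = (ln z₁ − r·ln z₂)/(1 − r) = (2.2814 − 0.60629×4.2312)/0.39371 = -0.7213 → z₀ = 0.4861 m
V₃ = V₁ · ln(z₃/z₀)/ln(z₁/z₀) = 16.0 × 5.3463/3.0026 = 28.4883 m/s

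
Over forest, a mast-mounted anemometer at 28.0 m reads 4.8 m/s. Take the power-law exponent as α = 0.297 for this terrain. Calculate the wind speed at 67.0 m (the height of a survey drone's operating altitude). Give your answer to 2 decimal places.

6.22 m/s

Power-law profile: V₂ = V₁ · (z₂/z₁)^α
V₂ = 4.8 × (67.0/28.0)^0.297 = 4.8 × (2.3929)^0.297
    = 4.8 × 1.2958 = 6.2198 m/s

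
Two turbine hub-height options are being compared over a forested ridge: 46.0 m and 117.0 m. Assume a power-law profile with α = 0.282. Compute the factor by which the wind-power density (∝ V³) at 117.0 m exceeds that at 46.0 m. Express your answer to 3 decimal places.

2.203

Speed ratio: V_B/V_A = (z_B/z_A)^α = (117.0/46.0)^0.282 = (2.5435)^0.282 = 1.30116
Power-density ratio: P_B/P_A = (V_B/V_A)³ = (1.30116)³ = 2.20289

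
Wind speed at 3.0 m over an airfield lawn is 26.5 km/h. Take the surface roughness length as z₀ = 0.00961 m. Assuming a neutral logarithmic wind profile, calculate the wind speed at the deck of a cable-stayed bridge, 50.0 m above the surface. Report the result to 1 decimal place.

39.5 km/h

Log law: V(z) ∝ ln(z/z₀), so V₂/V₁ = ln(z₂/z₀) / ln(z₁/z₀).
ln(50.0/0.00961) = 8.5570, ln(3.0/0.00961) = 5.7436
V₂ = 26.5 × 8.5570/5.7436 = 26.5 × 1.4898 = 39.4807 km/h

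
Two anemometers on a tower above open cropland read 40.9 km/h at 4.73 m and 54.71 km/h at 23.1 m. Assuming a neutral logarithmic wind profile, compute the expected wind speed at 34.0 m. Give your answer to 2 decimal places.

58.08 km/h

Log law: V ∝ ln(z/z₀). From the pair, with r = V₁/V₂ = 0.74758,
ln z₀ = (ln z₁ − r·ln z₂)/(1 − r) = (1.5539 − 0.74758×3.1398)/0.25242 = -3.1429 → z₀ = 0.04316 m
V₃ = V₁ · ln(z₃/z₀)/ln(z₁/z₀) = 40.9 × 6.6693/4.6969 = 58.0759 km/h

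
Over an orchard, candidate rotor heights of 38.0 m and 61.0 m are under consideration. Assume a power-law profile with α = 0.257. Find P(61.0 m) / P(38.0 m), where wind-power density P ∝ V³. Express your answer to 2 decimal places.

1.44

Speed ratio: V_B/V_A = (z_B/z_A)^α = (61.0/38.0)^0.257 = (1.6053)^0.257 = 1.12934
Power-density ratio: P_B/P_A = (V_B/V_A)³ = (1.12934)³ = 1.44038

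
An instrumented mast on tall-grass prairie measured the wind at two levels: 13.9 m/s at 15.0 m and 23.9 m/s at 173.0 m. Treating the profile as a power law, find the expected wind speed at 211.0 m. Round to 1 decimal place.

25.0 m/s

First find α: α = ln(V₂/V₁)/ln(z₂/z₁) = ln(23.9/13.9)/ln(173.0/15.0) = 0.54199/2.44524 = 0.2217
Extrapolate from 173.0 m to 211.0 m: V₃ = 23.9 × (211.0/173.0)^0.2217 = 23.9 × 1.0450 = 24.9754 m/s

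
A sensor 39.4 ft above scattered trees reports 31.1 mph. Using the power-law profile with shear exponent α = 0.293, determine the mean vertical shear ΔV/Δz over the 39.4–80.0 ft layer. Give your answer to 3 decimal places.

Power law: V₂ = V₁ · (z₂/z₁)^α = 31.1 × (2.0305)^0.293 = 38.2724 mph
ΔV/Δz = (38.2724 − 31.1)/(80.0 − 39.4) = 7.1724/40.6000 = 0.17666 mph/ft

0.177 mph/ft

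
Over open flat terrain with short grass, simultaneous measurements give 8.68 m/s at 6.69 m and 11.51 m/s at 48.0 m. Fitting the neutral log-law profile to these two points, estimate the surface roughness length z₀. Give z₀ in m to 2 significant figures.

Log law: V(z) ∝ ln(z/z₀). With r = V₁/V₂ = 8.68/11.51 = 0.75413,
r · ln(z₂/z₀) = ln(z₁/z₀) ⇒ ln z₀ = (ln z₁ − r·ln z₂)/(1 − r)
ln z₀ = (1.90061 − 0.75413×3.87120) / 0.24587 = -4.1434
z₀ = exp(-4.1434) = 0.01587 m

z₀ ≈ 0.016 m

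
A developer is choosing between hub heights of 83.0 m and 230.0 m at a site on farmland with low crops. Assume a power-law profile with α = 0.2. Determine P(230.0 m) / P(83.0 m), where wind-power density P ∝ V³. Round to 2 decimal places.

1.84

Speed ratio: V_B/V_A = (z_B/z_A)^α = (230.0/83.0)^0.2 = (2.7711)^0.2 = 1.22611
Power-density ratio: P_B/P_A = (V_B/V_A)³ = (1.22611)³ = 1.84327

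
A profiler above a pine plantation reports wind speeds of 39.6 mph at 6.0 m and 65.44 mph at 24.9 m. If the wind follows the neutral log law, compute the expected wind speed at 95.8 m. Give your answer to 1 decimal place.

Log law: V ∝ ln(z/z₀). From the pair, with r = V₁/V₂ = 0.60513,
ln z₀ = (ln z₁ − r·ln z₂)/(1 − r) = (1.7918 − 0.60513×3.2149)/0.39487 = -0.3892 → z₀ = 0.6776 m
V₃ = V₁ · ln(z₃/z₀)/ln(z₁/z₀) = 39.6 × 4.9514/2.1809 = 89.9052 mph

89.9 mph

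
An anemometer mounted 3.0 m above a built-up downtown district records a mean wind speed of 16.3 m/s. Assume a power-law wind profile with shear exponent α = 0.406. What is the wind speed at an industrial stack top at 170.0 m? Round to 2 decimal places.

83.95 m/s

Power-law profile: V₂ = V₁ · (z₂/z₁)^α
V₂ = 16.3 × (170.0/3.0)^0.406 = 16.3 × (56.6667)^0.406
    = 16.3 × 5.1505 = 83.9535 m/s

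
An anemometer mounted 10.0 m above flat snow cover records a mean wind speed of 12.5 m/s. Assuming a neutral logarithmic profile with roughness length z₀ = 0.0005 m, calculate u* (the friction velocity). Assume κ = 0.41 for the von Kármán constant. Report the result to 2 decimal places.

Log law: V(z) = (u*/κ) · ln(z/z₀) ⇒ u* = κ · V / ln(z/z₀)
u* = 0.41 × 12.5 / ln(10.0/0.0005) = 0.41 × 12.5 / 9.9035
   = 5.1250 / 9.9035 = 0.5175 m/s

u* ≈ 0.52 m/s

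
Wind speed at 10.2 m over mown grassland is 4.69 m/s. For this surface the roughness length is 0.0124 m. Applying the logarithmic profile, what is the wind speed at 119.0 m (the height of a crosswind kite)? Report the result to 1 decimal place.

Log law: V(z) ∝ ln(z/z₀), so V₂/V₁ = ln(z₂/z₀) / ln(z₁/z₀).
ln(119.0/0.0124) = 9.1692, ln(10.2/0.0124) = 6.7124
V₂ = 4.69 × 9.1692/6.7124 = 4.69 × 1.3660 = 6.4065 m/s

6.4 m/s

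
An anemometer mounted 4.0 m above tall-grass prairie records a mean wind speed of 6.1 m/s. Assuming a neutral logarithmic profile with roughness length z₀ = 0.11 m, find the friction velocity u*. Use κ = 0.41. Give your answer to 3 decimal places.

u* ≈ 0.696 m/s

Log law: V(z) = (u*/κ) · ln(z/z₀) ⇒ u* = κ · V / ln(z/z₀)
u* = 0.41 × 6.1 / ln(4.0/0.11) = 0.41 × 6.1 / 3.5936
   = 2.5010 / 3.5936 = 0.6960 m/s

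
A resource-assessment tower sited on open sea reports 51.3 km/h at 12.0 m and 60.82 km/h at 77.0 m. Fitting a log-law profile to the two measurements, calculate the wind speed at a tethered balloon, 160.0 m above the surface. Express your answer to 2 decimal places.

Log law: V ∝ ln(z/z₀). From the pair, with r = V₁/V₂ = 0.84347,
ln z₀ = (ln z₁ − r·ln z₂)/(1 − r) = (2.4849 − 0.84347×4.3438)/0.15653 = -7.5321 → z₀ = 0.0005356 m
V₃ = V₁ · ln(z₃/z₀)/ln(z₁/z₀) = 51.3 × 12.6072/10.0170 = 64.5656 km/h

64.57 km/h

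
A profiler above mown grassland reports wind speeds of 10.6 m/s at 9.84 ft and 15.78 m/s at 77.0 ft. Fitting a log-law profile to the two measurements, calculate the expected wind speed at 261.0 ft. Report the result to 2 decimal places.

18.85 m/s

Log law: V ∝ ln(z/z₀). From the pair, with r = V₁/V₂ = 0.67174,
ln z₀ = (ln z₁ − r·ln z₂)/(1 − r) = (2.2865 − 0.67174×4.3438)/0.32826 = -1.9236 → z₀ = 0.1461 ft
V₃ = V₁ · ln(z₃/z₀)/ln(z₁/z₀) = 10.6 × 7.4881/4.2100 = 18.8535 m/s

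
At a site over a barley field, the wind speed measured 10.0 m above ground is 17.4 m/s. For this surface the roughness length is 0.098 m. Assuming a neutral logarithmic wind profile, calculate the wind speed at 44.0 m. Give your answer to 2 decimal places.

22.97 m/s

Log law: V(z) ∝ ln(z/z₀), so V₂/V₁ = ln(z₂/z₀) / ln(z₁/z₀).
ln(44.0/0.098) = 6.1070, ln(10.0/0.098) = 4.6254
V₂ = 17.4 × 6.1070/4.6254 = 17.4 × 1.3203 = 22.9736 m/s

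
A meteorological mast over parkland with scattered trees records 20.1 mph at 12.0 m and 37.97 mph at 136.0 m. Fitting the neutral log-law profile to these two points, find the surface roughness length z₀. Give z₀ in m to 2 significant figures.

Log law: V(z) ∝ ln(z/z₀). With r = V₁/V₂ = 20.1/37.97 = 0.52937,
r · ln(z₂/z₀) = ln(z₁/z₀) ⇒ ln z₀ = (ln z₁ − r·ln z₂)/(1 − r)
ln z₀ = (2.48491 − 0.52937×4.91265) / 0.47063 = -0.2458
z₀ = exp(-0.2458) = 0.7821 m

z₀ ≈ 0.78 m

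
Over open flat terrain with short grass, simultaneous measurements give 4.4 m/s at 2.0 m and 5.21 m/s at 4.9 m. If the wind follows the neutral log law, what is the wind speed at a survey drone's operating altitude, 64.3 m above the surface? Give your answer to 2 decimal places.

7.54 m/s

Log law: V ∝ ln(z/z₀). From the pair, with r = V₁/V₂ = 0.84453,
ln z₀ = (ln z₁ − r·ln z₂)/(1 − r) = (0.6931 − 0.84453×1.5892)/0.15547 = -4.1745 → z₀ = 0.01538 m
V₃ = V₁ · ln(z₃/z₀)/ln(z₁/z₀) = 4.4 × 8.3381/4.8676 = 7.5370 m/s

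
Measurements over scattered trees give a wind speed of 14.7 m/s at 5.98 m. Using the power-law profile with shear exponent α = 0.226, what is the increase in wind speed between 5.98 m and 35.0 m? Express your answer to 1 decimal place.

Power law: V₂ = V₁ · (z₂/z₁)^α = 14.7 × (5.8528)^0.226 = 21.9150 m/s
ΔV = 21.9150 − 14.7 = 7.2150 m/s

7.2 m/s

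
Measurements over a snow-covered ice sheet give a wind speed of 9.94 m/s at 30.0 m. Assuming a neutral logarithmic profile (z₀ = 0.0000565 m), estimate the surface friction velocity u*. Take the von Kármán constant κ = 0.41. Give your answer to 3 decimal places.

u* ≈ 0.309 m/s

Log law: V(z) = (u*/κ) · ln(z/z₀) ⇒ u* = κ · V / ln(z/z₀)
u* = 0.41 × 9.94 / ln(30.0/0.0000565) = 0.41 × 9.94 / 13.1825
   = 4.0754 / 13.1825 = 0.3092 m/s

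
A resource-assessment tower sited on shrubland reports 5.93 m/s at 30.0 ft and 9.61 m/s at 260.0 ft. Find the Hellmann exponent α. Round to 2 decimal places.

α ≈ 0.22

Power law: V₂/V₁ = (z₂/z₁)^α ⇒ α = ln(V₂/V₁) / ln(z₂/z₁)
α = ln(9.61/5.93) / ln(260.0/30.0) = ln(1.6206) / ln(8.6667)
  = 0.48278 / 2.15948 = 0.22356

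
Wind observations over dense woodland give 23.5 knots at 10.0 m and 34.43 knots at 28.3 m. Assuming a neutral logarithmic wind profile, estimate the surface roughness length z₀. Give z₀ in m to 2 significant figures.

Log law: V(z) ∝ ln(z/z₀). With r = V₁/V₂ = 23.5/34.43 = 0.68254,
r · ln(z₂/z₀) = ln(z₁/z₀) ⇒ ln z₀ = (ln z₁ − r·ln z₂)/(1 − r)
ln z₀ = (2.30259 − 0.68254×3.34286) / 0.31746 = 0.0659
z₀ = exp(0.0659) = 1.068 m

z₀ ≈ 1.1 m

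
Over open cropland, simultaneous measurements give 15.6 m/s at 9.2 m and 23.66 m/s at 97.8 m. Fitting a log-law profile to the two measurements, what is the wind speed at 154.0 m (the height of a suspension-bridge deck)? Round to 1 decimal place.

25.2 m/s

Log law: V ∝ ln(z/z₀). From the pair, with r = V₁/V₂ = 0.65934,
ln z₀ = (ln z₁ − r·ln z₂)/(1 − r) = (2.2192 − 0.65934×4.5829)/0.34066 = -2.3557 → z₀ = 0.09482 m
V₃ = V₁ · ln(z₃/z₀)/ln(z₁/z₀) = 15.6 × 7.3927/4.5749 = 25.2082 m/s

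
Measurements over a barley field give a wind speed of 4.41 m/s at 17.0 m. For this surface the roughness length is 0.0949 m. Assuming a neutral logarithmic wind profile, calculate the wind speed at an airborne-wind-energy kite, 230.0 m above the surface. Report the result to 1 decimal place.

6.6 m/s

Log law: V(z) ∝ ln(z/z₀), so V₂/V₁ = ln(z₂/z₀) / ln(z₁/z₀).
ln(230.0/0.0949) = 7.7930, ln(17.0/0.0949) = 5.1881
V₂ = 4.41 × 7.7930/5.1881 = 4.41 × 1.5021 = 6.6242 m/s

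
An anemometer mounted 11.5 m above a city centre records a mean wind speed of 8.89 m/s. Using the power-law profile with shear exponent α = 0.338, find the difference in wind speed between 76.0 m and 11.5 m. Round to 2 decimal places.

7.94 m/s

Power law: V₂ = V₁ · (z₂/z₁)^α = 8.89 × (6.6087)^0.338 = 16.8306 m/s
ΔV = 16.8306 − 8.89 = 7.9406 m/s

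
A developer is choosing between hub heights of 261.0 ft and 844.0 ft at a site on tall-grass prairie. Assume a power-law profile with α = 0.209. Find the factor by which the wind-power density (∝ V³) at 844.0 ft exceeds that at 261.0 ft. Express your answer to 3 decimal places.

Speed ratio: V_B/V_A = (z_B/z_A)^α = (844.0/261.0)^0.209 = (3.2337)^0.209 = 1.27799
Power-density ratio: P_B/P_A = (V_B/V_A)³ = (1.27799)³ = 2.08729

2.087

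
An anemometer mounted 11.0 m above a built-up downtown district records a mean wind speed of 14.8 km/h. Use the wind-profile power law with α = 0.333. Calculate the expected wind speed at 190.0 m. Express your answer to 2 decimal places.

Power-law profile: V₂ = V₁ · (z₂/z₁)^α
V₂ = 14.8 × (190.0/11.0)^0.333 = 14.8 × (17.2727)^0.333
    = 14.8 × 2.5825 = 38.2211 km/h

38.22 km/h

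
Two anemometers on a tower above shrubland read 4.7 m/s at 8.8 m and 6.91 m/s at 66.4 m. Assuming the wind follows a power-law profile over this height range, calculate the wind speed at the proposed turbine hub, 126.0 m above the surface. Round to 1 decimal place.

7.8 m/s

First find α: α = ln(V₂/V₁)/ln(z₂/z₁) = ln(6.91/4.7)/ln(66.4/8.8) = 0.38541/2.02095 = 0.1907
Extrapolate from 66.4 m to 126.0 m: V₃ = 6.91 × (126.0/66.4)^0.1907 = 6.91 × 1.1299 = 7.8079 m/s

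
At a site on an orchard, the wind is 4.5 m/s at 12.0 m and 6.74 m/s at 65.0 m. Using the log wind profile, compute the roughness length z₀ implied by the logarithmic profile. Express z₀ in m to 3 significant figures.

z₀ ≈ 0.403 m

Log law: V(z) ∝ ln(z/z₀). With r = V₁/V₂ = 4.5/6.74 = 0.66766,
r · ln(z₂/z₀) = ln(z₁/z₀) ⇒ ln z₀ = (ln z₁ − r·ln z₂)/(1 − r)
ln z₀ = (2.48491 − 0.66766×4.17439) / 0.33234 = -0.9091
z₀ = exp(-0.9091) = 0.4029 m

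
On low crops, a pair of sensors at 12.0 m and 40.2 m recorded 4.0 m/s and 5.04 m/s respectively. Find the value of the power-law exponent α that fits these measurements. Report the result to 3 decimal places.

α ≈ 0.191

Power law: V₂/V₁ = (z₂/z₁)^α ⇒ α = ln(V₂/V₁) / ln(z₂/z₁)
α = ln(5.04/4.0) / ln(40.2/12.0) = ln(1.2600) / ln(3.3500)
  = 0.23111 / 1.20896 = 0.19117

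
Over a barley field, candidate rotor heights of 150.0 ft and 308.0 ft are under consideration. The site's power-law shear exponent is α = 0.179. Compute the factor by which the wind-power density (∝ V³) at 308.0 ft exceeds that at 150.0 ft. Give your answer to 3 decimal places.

Speed ratio: V_B/V_A = (z_B/z_A)^α = (308.0/150.0)^0.179 = (2.0533)^0.179 = 1.13744
Power-density ratio: P_B/P_A = (V_B/V_A)³ = (1.13744)³ = 1.47160

1.472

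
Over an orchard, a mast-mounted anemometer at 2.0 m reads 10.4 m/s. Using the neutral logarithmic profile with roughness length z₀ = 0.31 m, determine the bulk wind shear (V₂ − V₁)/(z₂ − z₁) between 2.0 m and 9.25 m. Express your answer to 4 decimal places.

Log law: V₂ = V₁ · ln(z₂/z₀)/ln(z₁/z₀) = 10.4 × 3.3958/1.8643 = 18.9432 m/s
ΔV/Δz = (18.9432 − 10.4)/(9.25 − 2.0) = 8.5432/7.2500 = 1.17837 m/s/m

1.1784 m/s/m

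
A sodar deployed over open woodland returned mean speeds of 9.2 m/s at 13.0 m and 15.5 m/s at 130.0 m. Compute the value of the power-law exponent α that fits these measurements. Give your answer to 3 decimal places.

α ≈ 0.227

Power law: V₂/V₁ = (z₂/z₁)^α ⇒ α = ln(V₂/V₁) / ln(z₂/z₁)
α = ln(15.5/9.2) / ln(130.0/13.0) = ln(1.6848) / ln(10.0000)
  = 0.52164 / 2.30259 = 0.22654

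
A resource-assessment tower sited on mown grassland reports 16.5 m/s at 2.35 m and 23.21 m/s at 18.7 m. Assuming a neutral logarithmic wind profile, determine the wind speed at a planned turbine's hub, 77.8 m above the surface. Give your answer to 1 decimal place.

Log law: V ∝ ln(z/z₀). From the pair, with r = V₁/V₂ = 0.71090,
ln z₀ = (ln z₁ − r·ln z₂)/(1 − r) = (0.8544 − 0.71090×2.9285)/0.28910 = -4.2459 → z₀ = 0.01432 m
V₃ = V₁ · ln(z₃/z₀)/ln(z₁/z₀) = 16.5 × 8.6000/5.1003 = 27.8221 m/s

27.8 m/s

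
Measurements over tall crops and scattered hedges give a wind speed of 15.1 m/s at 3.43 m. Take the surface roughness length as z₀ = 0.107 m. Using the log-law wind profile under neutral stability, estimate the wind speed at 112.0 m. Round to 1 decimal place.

Log law: V(z) ∝ ln(z/z₀), so V₂/V₁ = ln(z₂/z₀) / ln(z₁/z₀).
ln(112.0/0.107) = 6.9534, ln(3.43/0.107) = 3.4675
V₂ = 15.1 × 6.9534/3.4675 = 15.1 × 2.0053 = 30.2804 m/s

30.3 m/s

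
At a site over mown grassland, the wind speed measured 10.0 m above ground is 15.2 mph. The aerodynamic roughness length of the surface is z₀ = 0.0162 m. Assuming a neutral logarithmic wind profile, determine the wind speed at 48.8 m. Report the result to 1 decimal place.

Log law: V(z) ∝ ln(z/z₀), so V₂/V₁ = ln(z₂/z₀) / ln(z₁/z₀).
ln(48.8/0.0162) = 8.0105, ln(10.0/0.0162) = 6.4253
V₂ = 15.2 × 8.0105/6.4253 = 15.2 × 1.2467 = 18.9499 mph

18.9 mph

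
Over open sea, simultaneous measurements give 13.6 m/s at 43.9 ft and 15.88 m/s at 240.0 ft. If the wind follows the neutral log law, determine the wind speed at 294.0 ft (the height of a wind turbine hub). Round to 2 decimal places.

16.15 m/s

Log law: V ∝ ln(z/z₀). From the pair, with r = V₁/V₂ = 0.85642,
ln z₀ = (ln z₁ − r·ln z₂)/(1 − r) = (3.7819 − 0.85642×5.4806)/0.14358 = -6.3508 → z₀ = 0.001745 ft
V₃ = V₁ · ln(z₃/z₀)/ln(z₁/z₀) = 13.6 × 12.0344/10.1327 = 16.1524 m/s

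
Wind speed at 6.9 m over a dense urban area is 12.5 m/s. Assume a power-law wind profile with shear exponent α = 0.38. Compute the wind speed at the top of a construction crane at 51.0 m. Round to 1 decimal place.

26.7 m/s

Power-law profile: V₂ = V₁ · (z₂/z₁)^α
V₂ = 12.5 × (51.0/6.9)^0.38 = 12.5 × (7.3913)^0.38
    = 12.5 × 2.1385 = 26.7315 m/s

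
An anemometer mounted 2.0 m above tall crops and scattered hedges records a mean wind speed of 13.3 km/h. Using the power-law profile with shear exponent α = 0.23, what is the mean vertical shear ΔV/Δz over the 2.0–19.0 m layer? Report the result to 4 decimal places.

Power law: V₂ = V₁ · (z₂/z₁)^α = 13.3 × (9.5000)^0.23 = 22.3217 km/h
ΔV/Δz = (22.3217 − 13.3)/(19.0 − 2.0) = 9.0217/17.0000 = 0.53069 km/h/m

0.5307 km/h/m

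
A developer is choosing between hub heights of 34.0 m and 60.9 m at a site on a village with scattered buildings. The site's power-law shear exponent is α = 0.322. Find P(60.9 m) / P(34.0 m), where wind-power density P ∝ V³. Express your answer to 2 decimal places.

Speed ratio: V_B/V_A = (z_B/z_A)^α = (60.9/34.0)^0.322 = (1.7912)^0.322 = 1.20645
Power-density ratio: P_B/P_A = (V_B/V_A)³ = (1.20645)³ = 1.75603

1.76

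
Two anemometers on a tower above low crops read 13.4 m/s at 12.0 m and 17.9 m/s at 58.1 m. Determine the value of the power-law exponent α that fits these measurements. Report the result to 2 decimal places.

α ≈ 0.18

Power law: V₂/V₁ = (z₂/z₁)^α ⇒ α = ln(V₂/V₁) / ln(z₂/z₁)
α = ln(17.9/13.4) / ln(58.1/12.0) = ln(1.3358) / ln(4.8417)
  = 0.28955 / 1.57726 = 0.18358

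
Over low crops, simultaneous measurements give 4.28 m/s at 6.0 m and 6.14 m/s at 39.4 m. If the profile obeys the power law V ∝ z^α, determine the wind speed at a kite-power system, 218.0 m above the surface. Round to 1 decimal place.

8.5 m/s

First find α: α = ln(V₂/V₁)/ln(z₂/z₁) = ln(6.14/4.28)/ln(39.4/6.0) = 0.36087/1.88201 = 0.1917
Extrapolate from 39.4 m to 218.0 m: V₃ = 6.14 × (218.0/39.4)^0.1917 = 6.14 × 1.3882 = 8.5237 m/s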